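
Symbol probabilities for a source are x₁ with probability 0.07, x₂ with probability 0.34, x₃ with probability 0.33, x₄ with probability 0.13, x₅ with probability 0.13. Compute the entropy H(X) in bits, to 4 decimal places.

2.0908 bits

H = −Σ pᵢ log₂ pᵢ.
−0.07·log₂(0.07) = 0.2686
−0.34·log₂(0.34) = 0.5292
−0.33·log₂(0.33) = 0.5278
−0.13·log₂(0.13) = 0.3826
−0.13·log₂(0.13) = 0.3826
Sum ≈ 2.0908 → 2.0908 bits.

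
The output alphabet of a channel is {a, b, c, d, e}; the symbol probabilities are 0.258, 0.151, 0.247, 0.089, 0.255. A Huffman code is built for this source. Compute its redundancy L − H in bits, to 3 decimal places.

0.012 bits

Entropy H = −Σ p log₂ p ≈ 2.2277 bits.
Huffman merges: 89/1000+151/1000→6/25; 6/25+247/1000→487/1000; 51/200+129/500→513/1000; 487/1000+513/1000→1. L = 56/25 ≈ 2.2400.
L − H = 2.2400 − 2.2277 = 0.012 bits.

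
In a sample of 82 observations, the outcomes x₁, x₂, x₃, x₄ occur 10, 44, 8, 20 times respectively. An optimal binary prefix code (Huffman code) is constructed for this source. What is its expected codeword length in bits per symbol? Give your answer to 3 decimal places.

1.683 bits/symbol

Probabilities are the counts divided by 82.
Repeatedly combine the two least-probable nodes; the expected code length is the sum of the merged weights.
merge 4/41 + 5/41 → 9/41
merge 9/41 + 10/41 → 19/41
merge 19/41 + 22/41 → 1
L = 9/41 + 19/41 + 1 = 69/41 ≈ 1.683 bits/symbol.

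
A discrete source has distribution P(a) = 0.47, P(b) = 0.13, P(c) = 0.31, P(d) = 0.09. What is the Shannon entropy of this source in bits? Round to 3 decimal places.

H = −Σ pᵢ log₂ pᵢ.
−0.47·log₂(0.47) = 0.5120
−0.13·log₂(0.13) = 0.3826
−0.31·log₂(0.31) = 0.5238
−0.09·log₂(0.09) = 0.3127
Sum ≈ 1.7310 → 1.731 bits.

1.731 bits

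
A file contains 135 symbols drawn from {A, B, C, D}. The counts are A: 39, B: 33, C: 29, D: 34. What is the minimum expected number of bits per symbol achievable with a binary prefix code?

2 bits/symbol

Probabilities are the counts divided by 135.
Repeatedly combine the two least-probable nodes; the expected code length is the sum of the merged weights.
merge 29/135 + 11/45 → 62/135
merge 34/135 + 13/45 → 73/135
merge 62/135 + 73/135 → 1
L = 62/135 + 73/135 + 1 = 2 bits/symbol.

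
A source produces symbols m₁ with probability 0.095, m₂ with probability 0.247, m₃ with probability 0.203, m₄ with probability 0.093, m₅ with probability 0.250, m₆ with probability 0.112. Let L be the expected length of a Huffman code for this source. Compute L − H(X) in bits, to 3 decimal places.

Entropy H = −Σ p log₂ p ≈ 2.4603 bits.
Huffman merges: 93/1000+19/200→47/250; 14/125+47/250→3/10; 203/1000+247/1000→9/20; 1/4+3/10→11/20; 9/20+11/20→1. L = 311/125 ≈ 2.4880.
L − H = 2.4880 − 2.4603 = 0.028 bits.

0.028 bits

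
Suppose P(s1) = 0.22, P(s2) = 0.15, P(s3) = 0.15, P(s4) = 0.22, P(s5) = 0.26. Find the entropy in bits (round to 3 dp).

H = −Σ pᵢ log₂ pᵢ.
−0.22·log₂(0.22) = 0.4806
−0.15·log₂(0.15) = 0.4105
−0.15·log₂(0.15) = 0.4105
−0.22·log₂(0.22) = 0.4806
−0.26·log₂(0.26) = 0.5053
Sum ≈ 2.2875 → 2.288 bits.

2.288 bits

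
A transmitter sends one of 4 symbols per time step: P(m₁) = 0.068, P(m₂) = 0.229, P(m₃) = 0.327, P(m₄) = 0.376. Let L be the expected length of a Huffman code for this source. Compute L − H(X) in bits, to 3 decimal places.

Entropy H = −Σ p log₂ p ≈ 1.8087 bits.
Huffman merges: 17/250+229/1000→297/1000; 297/1000+327/1000→78/125; 47/125+78/125→1. L = 1921/1000 ≈ 1.9210.
L − H = 1.9210 − 1.8087 = 0.112 bits.

0.112 bits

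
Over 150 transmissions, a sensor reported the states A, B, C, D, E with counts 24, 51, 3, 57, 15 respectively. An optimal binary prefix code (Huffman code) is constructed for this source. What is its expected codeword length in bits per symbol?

Probabilities are the counts divided by 150.
Repeatedly combine the two least-probable nodes; the expected code length is the sum of the merged weights.
merge 1/50 + 1/10 → 3/25
merge 3/25 + 4/25 → 7/25
merge 7/25 + 17/50 → 31/50
merge 19/50 + 31/50 → 1
L = 3/25 + 7/25 + 31/50 + 1 = 101/50 = 2.02 bits/symbol.

2.02 bits/symbol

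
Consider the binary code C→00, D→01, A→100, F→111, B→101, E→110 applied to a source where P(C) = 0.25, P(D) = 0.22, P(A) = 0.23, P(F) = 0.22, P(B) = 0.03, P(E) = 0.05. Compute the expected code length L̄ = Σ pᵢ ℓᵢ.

L̄ = Σ pᵢ·ℓᵢ = 0.25·2 + 0.22·2 + 0.23·3 + 0.22·3 + 0.03·3 + 0.05·3 = 2.53 bits/symbol.

2.53 bits/symbol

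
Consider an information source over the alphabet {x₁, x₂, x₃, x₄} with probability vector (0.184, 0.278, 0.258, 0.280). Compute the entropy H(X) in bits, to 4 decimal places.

1.9813 bits

H = −Σ pᵢ log₂ pᵢ.
−0.184·log₂(0.184) = 0.4494
−0.278·log₂(0.278) = 0.5134
−0.258·log₂(0.258) = 0.5043
−0.280·log₂(0.280) = 0.5142
Sum ≈ 1.9813 → 1.9813 bits.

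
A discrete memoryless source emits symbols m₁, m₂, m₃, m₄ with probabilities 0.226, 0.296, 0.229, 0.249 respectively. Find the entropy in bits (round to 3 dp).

H = −Σ pᵢ log₂ pᵢ.
−0.226·log₂(0.226) = 0.4849
−0.296·log₂(0.296) = 0.5199
−0.229·log₂(0.229) = 0.4870
−0.249·log₂(0.249) = 0.4994
Sum ≈ 1.9912 → 1.991 bits.

1.991 bits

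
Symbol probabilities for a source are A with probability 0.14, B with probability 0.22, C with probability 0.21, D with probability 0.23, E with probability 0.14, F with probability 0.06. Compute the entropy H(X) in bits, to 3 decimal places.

H = −Σ pᵢ log₂ pᵢ.
−0.14·log₂(0.14) = 0.3971
−0.22·log₂(0.22) = 0.4806
−0.21·log₂(0.21) = 0.4728
−0.23·log₂(0.23) = 0.4877
−0.14·log₂(0.14) = 0.3971
−0.06·log₂(0.06) = 0.2435
Sum ≈ 2.4788 → 2.479 bits.

2.479 bits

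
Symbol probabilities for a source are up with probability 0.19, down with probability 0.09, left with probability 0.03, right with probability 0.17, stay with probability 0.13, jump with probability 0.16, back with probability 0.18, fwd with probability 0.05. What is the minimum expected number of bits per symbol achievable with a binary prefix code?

2.88 bits/symbol

Repeatedly combine the two least-probable nodes; the expected code length is the sum of the merged weights.
merge 3/100 + 1/20 → 2/25
merge 2/25 + 9/100 → 17/100
merge 13/100 + 4/25 → 29/100
merge 17/100 + 17/100 → 17/50
merge 9/50 + 19/100 → 37/100
merge 29/100 + 17/50 → 63/100
merge 37/100 + 63/100 → 1
L = 2/25 + 17/100 + 29/100 + 17/50 + 37/100 + 63/100 + 1 = 72/25 = 2.88 bits/symbol.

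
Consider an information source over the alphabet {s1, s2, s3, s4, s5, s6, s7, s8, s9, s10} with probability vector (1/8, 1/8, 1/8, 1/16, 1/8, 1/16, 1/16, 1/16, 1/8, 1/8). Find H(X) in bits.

Each probability is a power of 1/2, so log₂(1/p) is an integer.
H = Σ p·log₂(1/p) = 1/8·3 + 1/8·3 + 1/8·3 + 1/16·4 + 1/8·3 + 1/16·4 + 1/16·4 + 1/16·4 + 1/8·3 + 1/8·3 = 3.25 bits.

3.25 bits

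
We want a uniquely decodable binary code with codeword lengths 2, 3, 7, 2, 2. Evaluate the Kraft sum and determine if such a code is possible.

With common denominator 2^7 = 128: Σ 2^(−ℓᵢ) = 32/128 + 16/128 + 1/128 + 32/128 + 32/128 = 113/128 = 0.8828125.
Kraft's inequality requires Σ ≤ 1; here Σ = 0.8828125 ≤ 1, so such a prefix code exists.

0.8828125; yes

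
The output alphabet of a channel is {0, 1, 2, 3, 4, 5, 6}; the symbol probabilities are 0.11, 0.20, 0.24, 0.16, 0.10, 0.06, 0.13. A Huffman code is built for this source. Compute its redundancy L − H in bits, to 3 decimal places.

0.030 bits

Entropy H = −Σ p log₂ p ≈ 2.6902 bits.
Huffman merges: 3/50+1/10→4/25; 11/100+13/100→6/25; 4/25+4/25→8/25; 1/5+6/25→11/25; 6/25+8/25→14/25; 11/25+14/25→1. L = 68/25 ≈ 2.7200.
L − H = 2.7200 − 2.6902 = 0.030 bits.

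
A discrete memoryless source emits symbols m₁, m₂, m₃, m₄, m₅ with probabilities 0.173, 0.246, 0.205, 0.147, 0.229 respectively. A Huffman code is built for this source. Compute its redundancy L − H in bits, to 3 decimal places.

Entropy H = −Σ p log₂ p ≈ 2.2979 bits.
Huffman merges: 147/1000+173/1000→8/25; 41/200+229/1000→217/500; 123/500+8/25→283/500; 217/500+283/500→1. L = 58/25 ≈ 2.3200.
L − H = 2.3200 − 2.2979 = 0.022 bits.

0.022 bits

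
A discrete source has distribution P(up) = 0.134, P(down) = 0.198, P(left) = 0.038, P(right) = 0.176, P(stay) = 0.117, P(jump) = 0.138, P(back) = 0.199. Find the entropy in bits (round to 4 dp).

H = −Σ pᵢ log₂ pᵢ.
−0.134·log₂(0.134) = 0.3886
−0.198·log₂(0.198) = 0.4626
−0.038·log₂(0.038) = 0.1793
−0.176·log₂(0.176) = 0.4411
−0.117·log₂(0.117) = 0.3622
−0.138·log₂(0.138) = 0.3943
−0.199·log₂(0.199) = 0.4635
Sum ≈ 2.6915 → 2.6915 bits.

2.6915 bits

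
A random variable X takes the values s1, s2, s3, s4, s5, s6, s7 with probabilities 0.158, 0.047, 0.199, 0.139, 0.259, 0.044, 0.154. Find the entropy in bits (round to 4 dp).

H = −Σ pᵢ log₂ pᵢ.
−0.158·log₂(0.158) = 0.4206
−0.047·log₂(0.047) = 0.2073
−0.199·log₂(0.199) = 0.4635
−0.139·log₂(0.139) = 0.3957
−0.259·log₂(0.259) = 0.5048
−0.044·log₂(0.044) = 0.1983
−0.154·log₂(0.154) = 0.4156
Sum ≈ 2.6058 → 2.6058 bits.

2.6058 bits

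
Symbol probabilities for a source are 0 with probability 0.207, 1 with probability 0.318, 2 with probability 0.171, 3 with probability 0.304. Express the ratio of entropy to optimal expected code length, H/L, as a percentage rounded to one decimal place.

97.7%

Entropy H = −Σ p log₂ p ≈ 1.9539 bits.
Huffman merges: 171/1000+207/1000→189/500; 38/125+159/500→311/500; 189/500+311/500→1. L = 2 ≈ 2.0000.
Efficiency = H/L = 1.9539/2.0000 = 97.7%.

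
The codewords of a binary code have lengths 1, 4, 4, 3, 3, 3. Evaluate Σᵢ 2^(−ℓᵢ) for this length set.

With common denominator 2^4 = 16: Σ 2^(−ℓᵢ) = 8/16 + 1/16 + 1/16 + 2/16 + 2/16 + 2/16 = 16/16 = 1.

1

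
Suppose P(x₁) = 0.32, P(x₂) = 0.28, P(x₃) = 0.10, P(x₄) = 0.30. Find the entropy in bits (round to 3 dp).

H = −Σ pᵢ log₂ pᵢ.
−0.32·log₂(0.32) = 0.5260
−0.28·log₂(0.28) = 0.5142
−0.10·log₂(0.10) = 0.3322
−0.30·log₂(0.30) = 0.5211
Sum ≈ 1.8935 → 1.894 bits.

1.894 bits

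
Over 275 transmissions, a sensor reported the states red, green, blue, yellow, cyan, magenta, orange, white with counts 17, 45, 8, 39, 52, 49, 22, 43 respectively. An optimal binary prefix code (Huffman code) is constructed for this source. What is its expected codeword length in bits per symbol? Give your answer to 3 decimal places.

2.895 bits/symbol

Probabilities are the counts divided by 275.
Repeatedly combine the two least-probable nodes; the expected code length is the sum of the merged weights.
merge 8/275 + 17/275 → 1/11
merge 2/25 + 1/11 → 47/275
merge 39/275 + 43/275 → 82/275
merge 9/55 + 47/275 → 92/275
merge 49/275 + 52/275 → 101/275
merge 82/275 + 92/275 → 174/275
merge 101/275 + 174/275 → 1
L = 1/11 + 47/275 + 82/275 + 92/275 + 101/275 + 174/275 + 1 = 796/275 ≈ 2.895 bits/symbol.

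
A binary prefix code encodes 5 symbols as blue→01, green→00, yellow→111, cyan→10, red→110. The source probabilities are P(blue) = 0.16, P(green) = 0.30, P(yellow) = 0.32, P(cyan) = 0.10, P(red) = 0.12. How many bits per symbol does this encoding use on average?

2.44 bits/symbol

L̄ = Σ pᵢ·ℓᵢ = 0.16·2 + 0.30·2 + 0.32·3 + 0.10·2 + 0.12·3 = 2.44 bits/symbol.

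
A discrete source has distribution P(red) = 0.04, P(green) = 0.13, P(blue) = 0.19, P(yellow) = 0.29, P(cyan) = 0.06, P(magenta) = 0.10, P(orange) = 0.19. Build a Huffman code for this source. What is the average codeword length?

Repeatedly combine the two least-probable nodes; the expected code length is the sum of the merged weights.
merge 1/25 + 3/50 → 1/10
merge 1/10 + 1/10 → 1/5
merge 13/100 + 19/100 → 8/25
merge 19/100 + 1/5 → 39/100
merge 29/100 + 8/25 → 61/100
merge 39/100 + 61/100 → 1
L = 1/10 + 1/5 + 8/25 + 39/100 + 61/100 + 1 = 131/50 = 2.62 bits/symbol.

2.62 bits/symbol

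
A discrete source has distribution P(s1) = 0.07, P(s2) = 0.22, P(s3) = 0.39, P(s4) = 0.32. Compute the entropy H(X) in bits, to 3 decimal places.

1.805 bits

H = −Σ pᵢ log₂ pᵢ.
−0.07·log₂(0.07) = 0.2686
−0.22·log₂(0.22) = 0.4806
−0.39·log₂(0.39) = 0.5298
−0.32·log₂(0.32) = 0.5260
Sum ≈ 1.8050 → 1.805 bits.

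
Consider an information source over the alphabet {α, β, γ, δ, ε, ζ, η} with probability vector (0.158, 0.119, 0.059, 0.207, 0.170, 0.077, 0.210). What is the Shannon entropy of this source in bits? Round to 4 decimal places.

H = −Σ pᵢ log₂ pᵢ.
−0.158·log₂(0.158) = 0.4206
−0.119·log₂(0.119) = 0.3654
−0.059·log₂(0.059) = 0.2409
−0.207·log₂(0.207) = 0.4704
−0.170·log₂(0.170) = 0.4346
−0.077·log₂(0.077) = 0.2848
−0.210·log₂(0.210) = 0.4728
Sum ≈ 2.6895 → 2.6895 bits.

2.6895 bits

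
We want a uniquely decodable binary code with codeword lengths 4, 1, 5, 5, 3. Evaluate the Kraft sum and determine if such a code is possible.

With common denominator 2^5 = 32: Σ 2^(−ℓᵢ) = 2/32 + 16/32 + 1/32 + 1/32 + 4/32 = 24/32 = 0.75.
Kraft's inequality requires Σ ≤ 1; here Σ = 0.75 ≤ 1, so such a prefix code exists.

0.75; yes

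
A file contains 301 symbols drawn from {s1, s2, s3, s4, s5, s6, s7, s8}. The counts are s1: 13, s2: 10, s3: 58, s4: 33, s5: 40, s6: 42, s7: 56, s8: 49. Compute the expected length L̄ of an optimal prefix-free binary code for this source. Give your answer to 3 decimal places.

2.884 bits/symbol

Probabilities are the counts divided by 301.
Repeatedly combine the two least-probable nodes; the expected code length is the sum of the merged weights.
merge 10/301 + 13/301 → 23/301
merge 23/301 + 33/301 → 8/43
merge 40/301 + 6/43 → 82/301
merge 7/43 + 8/43 → 15/43
merge 8/43 + 58/301 → 114/301
merge 82/301 + 15/43 → 187/301
merge 114/301 + 187/301 → 1
L = 23/301 + 8/43 + 82/301 + 15/43 + 114/301 + 187/301 + 1 = 124/43 ≈ 2.884 bits/symbol.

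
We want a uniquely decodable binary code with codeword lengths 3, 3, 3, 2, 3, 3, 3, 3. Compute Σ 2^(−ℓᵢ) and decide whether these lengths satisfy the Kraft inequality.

With common denominator 2^3 = 8: Σ 2^(−ℓᵢ) = 1/8 + 1/8 + 1/8 + 2/8 + 1/8 + 1/8 + 1/8 + 1/8 = 9/8 = 1.125.
Kraft's inequality requires Σ ≤ 1; here Σ = 1.125 > 1, so no such prefix code exists.

1.125; no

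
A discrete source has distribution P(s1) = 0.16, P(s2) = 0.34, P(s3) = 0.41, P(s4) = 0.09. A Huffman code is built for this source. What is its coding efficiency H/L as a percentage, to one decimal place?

97.4%

Entropy H = −Σ p log₂ p ≈ 1.7922 bits.
Huffman merges: 9/100+4/25→1/4; 1/4+17/50→59/100; 41/100+59/100→1. L = 46/25 ≈ 1.8400.
Efficiency = H/L = 1.7922/1.8400 = 97.4%.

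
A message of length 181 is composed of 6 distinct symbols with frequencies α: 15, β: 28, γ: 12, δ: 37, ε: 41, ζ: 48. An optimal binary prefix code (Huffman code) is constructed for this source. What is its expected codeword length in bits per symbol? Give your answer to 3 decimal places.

Probabilities are the counts divided by 181.
Repeatedly combine the two least-probable nodes; the expected code length is the sum of the merged weights.
merge 12/181 + 15/181 → 27/181
merge 27/181 + 28/181 → 55/181
merge 37/181 + 41/181 → 78/181
merge 48/181 + 55/181 → 103/181
merge 78/181 + 103/181 → 1
L = 27/181 + 55/181 + 78/181 + 103/181 + 1 = 444/181 ≈ 2.453 bits/symbol.

2.453 bits/symbol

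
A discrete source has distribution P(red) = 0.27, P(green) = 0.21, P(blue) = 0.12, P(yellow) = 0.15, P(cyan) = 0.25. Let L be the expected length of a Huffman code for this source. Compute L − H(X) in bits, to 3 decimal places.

0.010 bits

Entropy H = −Σ p log₂ p ≈ 2.2605 bits.
Huffman merges: 3/25+3/20→27/100; 21/100+1/4→23/50; 27/100+27/100→27/50; 23/50+27/50→1. L = 227/100 ≈ 2.2700.
L − H = 2.2700 − 2.2605 = 0.010 bits.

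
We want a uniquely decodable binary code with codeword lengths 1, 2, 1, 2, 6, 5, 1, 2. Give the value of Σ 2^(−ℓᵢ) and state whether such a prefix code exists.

With common denominator 2^6 = 64: Σ 2^(−ℓᵢ) = 32/64 + 16/64 + 32/64 + 16/64 + 1/64 + 2/64 + 32/64 + 16/64 = 147/64 = 2.296875.
Kraft's inequality requires Σ ≤ 1; here Σ = 2.296875 > 1, so no such prefix code exists.

2.296875; no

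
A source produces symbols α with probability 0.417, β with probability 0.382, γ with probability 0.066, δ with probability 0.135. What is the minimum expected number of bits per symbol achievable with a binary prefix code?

Repeatedly combine the two least-probable nodes; the expected code length is the sum of the merged weights.
merge 33/500 + 27/200 → 201/1000
merge 201/1000 + 191/500 → 583/1000
merge 417/1000 + 583/1000 → 1
L = 201/1000 + 583/1000 + 1 = 223/125 = 1.784 bits/symbol.

1.784 bits/symbol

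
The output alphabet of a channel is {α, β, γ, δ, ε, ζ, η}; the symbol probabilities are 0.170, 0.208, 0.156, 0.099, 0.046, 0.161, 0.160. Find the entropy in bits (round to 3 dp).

2.706 bits

H = −Σ pᵢ log₂ pᵢ.
−0.170·log₂(0.170) = 0.4346
−0.208·log₂(0.208) = 0.4712
−0.156·log₂(0.156) = 0.4181
−0.099·log₂(0.099) = 0.3303
−0.046·log₂(0.046) = 0.2043
−0.161·log₂(0.161) = 0.4242
−0.160·log₂(0.160) = 0.4230
Sum ≈ 2.7058 → 2.706 bits.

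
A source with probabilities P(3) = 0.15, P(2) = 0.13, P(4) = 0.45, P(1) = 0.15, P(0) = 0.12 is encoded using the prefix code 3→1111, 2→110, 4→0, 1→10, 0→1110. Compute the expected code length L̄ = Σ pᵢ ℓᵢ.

2.22 bits/symbol

L̄ = Σ pᵢ·ℓᵢ = 0.15·4 + 0.13·3 + 0.45·1 + 0.15·2 + 0.12·4 = 2.22 bits/symbol.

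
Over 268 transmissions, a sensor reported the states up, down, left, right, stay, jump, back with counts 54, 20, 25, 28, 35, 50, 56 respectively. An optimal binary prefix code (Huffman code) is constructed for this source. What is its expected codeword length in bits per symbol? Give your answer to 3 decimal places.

2.757 bits/symbol

Probabilities are the counts divided by 268.
Repeatedly combine the two least-probable nodes; the expected code length is the sum of the merged weights.
merge 5/67 + 25/268 → 45/268
merge 7/67 + 35/268 → 63/268
merge 45/268 + 25/134 → 95/268
merge 27/134 + 14/67 → 55/134
merge 63/268 + 95/268 → 79/134
merge 55/134 + 79/134 → 1
L = 45/268 + 63/268 + 95/268 + 55/134 + 79/134 + 1 = 739/268 ≈ 2.757 bits/symbol.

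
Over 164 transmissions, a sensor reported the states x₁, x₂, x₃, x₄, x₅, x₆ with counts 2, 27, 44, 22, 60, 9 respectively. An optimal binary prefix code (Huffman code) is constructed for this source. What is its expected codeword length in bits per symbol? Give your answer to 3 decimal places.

2.268 bits/symbol

Probabilities are the counts divided by 164.
Repeatedly combine the two least-probable nodes; the expected code length is the sum of the merged weights.
merge 1/82 + 9/164 → 11/164
merge 11/164 + 11/82 → 33/164
merge 27/164 + 33/164 → 15/41
merge 11/41 + 15/41 → 26/41
merge 15/41 + 26/41 → 1
L = 11/164 + 33/164 + 15/41 + 26/41 + 1 = 93/41 ≈ 2.268 bits/symbol.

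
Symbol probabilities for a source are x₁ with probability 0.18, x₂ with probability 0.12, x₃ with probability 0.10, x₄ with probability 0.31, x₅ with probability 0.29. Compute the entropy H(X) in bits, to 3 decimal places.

2.186 bits

H = −Σ pᵢ log₂ pᵢ.
−0.18·log₂(0.18) = 0.4453
−0.12·log₂(0.12) = 0.3671
−0.10·log₂(0.10) = 0.3322
−0.31·log₂(0.31) = 0.5238
−0.29·log₂(0.29) = 0.5179
Sum ≈ 2.1863 → 2.186 bits.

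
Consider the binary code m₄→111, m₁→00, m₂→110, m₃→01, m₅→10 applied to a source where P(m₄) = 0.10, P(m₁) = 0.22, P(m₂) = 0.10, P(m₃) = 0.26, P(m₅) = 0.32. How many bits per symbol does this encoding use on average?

2.2 bits/symbol

L̄ = Σ pᵢ·ℓᵢ = 0.10·3 + 0.22·2 + 0.10·3 + 0.26·2 + 0.32·2 = 2.2 bits/symbol.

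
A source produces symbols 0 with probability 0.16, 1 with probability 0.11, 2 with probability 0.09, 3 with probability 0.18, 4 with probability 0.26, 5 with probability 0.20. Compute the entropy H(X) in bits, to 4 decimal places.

H = −Σ pᵢ log₂ pᵢ.
−0.16·log₂(0.16) = 0.4230
−0.11·log₂(0.11) = 0.3503
−0.09·log₂(0.09) = 0.3127
−0.18·log₂(0.18) = 0.4453
−0.26·log₂(0.26) = 0.5053
−0.20·log₂(0.20) = 0.4644
Sum ≈ 2.5009 → 2.5009 bits.

2.5009 bits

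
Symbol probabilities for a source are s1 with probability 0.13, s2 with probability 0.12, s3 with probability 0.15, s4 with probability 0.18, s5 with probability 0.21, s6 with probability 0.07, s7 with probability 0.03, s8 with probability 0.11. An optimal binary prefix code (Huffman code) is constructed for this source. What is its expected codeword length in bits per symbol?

Repeatedly combine the two least-probable nodes; the expected code length is the sum of the merged weights.
merge 3/100 + 7/100 → 1/10
merge 1/10 + 11/100 → 21/100
merge 3/25 + 13/100 → 1/4
merge 3/20 + 9/50 → 33/100
merge 21/100 + 21/100 → 21/50
merge 1/4 + 33/100 → 29/50
merge 21/50 + 29/50 → 1
L = 1/10 + 21/100 + 1/4 + 33/100 + 21/50 + 29/50 + 1 = 289/100 = 2.89 bits/symbol.

2.89 bits/symbol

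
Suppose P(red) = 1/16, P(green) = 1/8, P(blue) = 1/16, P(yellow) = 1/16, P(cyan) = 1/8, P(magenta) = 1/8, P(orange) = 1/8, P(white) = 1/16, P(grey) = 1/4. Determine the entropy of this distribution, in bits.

3 bits

Each probability is a power of 1/2, so log₂(1/p) is an integer.
H = Σ p·log₂(1/p) = 1/16·4 + 1/8·3 + 1/16·4 + 1/16·4 + 1/8·3 + 1/8·3 + 1/8·3 + 1/16·4 + 1/4·2 = 3 bits.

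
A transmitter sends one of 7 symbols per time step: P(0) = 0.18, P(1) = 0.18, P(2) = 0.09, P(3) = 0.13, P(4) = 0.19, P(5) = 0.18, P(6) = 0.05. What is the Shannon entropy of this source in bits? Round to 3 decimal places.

2.703 bits

H = −Σ pᵢ log₂ pᵢ.
−0.18·log₂(0.18) = 0.4453
−0.18·log₂(0.18) = 0.4453
−0.09·log₂(0.09) = 0.3127
−0.13·log₂(0.13) = 0.3826
−0.19·log₂(0.19) = 0.4552
−0.18·log₂(0.18) = 0.4453
−0.05·log₂(0.05) = 0.2161
Sum ≈ 2.7025 → 2.703 bits.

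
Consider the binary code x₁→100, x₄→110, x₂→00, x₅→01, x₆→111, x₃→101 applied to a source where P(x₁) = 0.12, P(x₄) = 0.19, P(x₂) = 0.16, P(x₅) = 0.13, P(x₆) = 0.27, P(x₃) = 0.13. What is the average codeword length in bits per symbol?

2.71 bits/symbol

L̄ = Σ pᵢ·ℓᵢ = 0.12·3 + 0.19·3 + 0.16·2 + 0.13·2 + 0.27·3 + 0.13·3 = 2.71 bits/symbol.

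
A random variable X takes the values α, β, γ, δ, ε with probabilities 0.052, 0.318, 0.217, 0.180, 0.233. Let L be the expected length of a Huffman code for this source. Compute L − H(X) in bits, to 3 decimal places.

Entropy H = −Σ p log₂ p ≈ 2.1607 bits.
Huffman merges: 13/250+9/50→29/125; 217/1000+29/125→449/1000; 233/1000+159/500→551/1000; 449/1000+551/1000→1. L = 279/125 ≈ 2.2320.
L − H = 2.2320 − 2.1607 = 0.071 bits.

0.071 bits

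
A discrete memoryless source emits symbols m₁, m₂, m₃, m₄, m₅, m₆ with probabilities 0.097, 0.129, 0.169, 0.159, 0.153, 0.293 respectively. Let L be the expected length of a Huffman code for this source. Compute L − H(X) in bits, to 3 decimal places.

Entropy H = −Σ p log₂ p ≈ 2.4962 bits.
Huffman merges: 97/1000+129/1000→113/500; 153/1000+159/1000→39/125; 169/1000+113/500→79/200; 293/1000+39/125→121/200; 79/200+121/200→1. L = 1269/500 ≈ 2.5380.
L − H = 2.5380 − 2.4962 = 0.042 bits.

0.042 bits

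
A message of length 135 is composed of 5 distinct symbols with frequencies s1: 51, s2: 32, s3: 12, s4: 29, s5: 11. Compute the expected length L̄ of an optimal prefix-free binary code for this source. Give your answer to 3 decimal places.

Probabilities are the counts divided by 135.
Repeatedly combine the two least-probable nodes; the expected code length is the sum of the merged weights.
merge 11/135 + 4/45 → 23/135
merge 23/135 + 29/135 → 52/135
merge 32/135 + 17/45 → 83/135
merge 52/135 + 83/135 → 1
L = 23/135 + 52/135 + 83/135 + 1 = 293/135 ≈ 2.170 bits/symbol.

2.170 bits/symbol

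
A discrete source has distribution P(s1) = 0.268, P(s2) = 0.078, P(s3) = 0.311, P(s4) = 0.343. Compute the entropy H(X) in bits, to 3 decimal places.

1.850 bits

H = −Σ pᵢ log₂ pᵢ.
−0.268·log₂(0.268) = 0.5091
−0.078·log₂(0.078) = 0.2871
−0.311·log₂(0.311) = 0.5240
−0.343·log₂(0.343) = 0.5295
Sum ≈ 1.8497 → 1.850 bits.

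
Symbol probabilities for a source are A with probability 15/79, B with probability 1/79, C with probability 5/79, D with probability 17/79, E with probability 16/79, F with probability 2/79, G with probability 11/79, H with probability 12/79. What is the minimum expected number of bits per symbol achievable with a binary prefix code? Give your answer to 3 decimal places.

2.722 bits/symbol

Repeatedly combine the two least-probable nodes; the expected code length is the sum of the merged weights.
merge 1/79 + 2/79 → 3/79
merge 3/79 + 5/79 → 8/79
merge 8/79 + 11/79 → 19/79
merge 12/79 + 15/79 → 27/79
merge 16/79 + 17/79 → 33/79
merge 19/79 + 27/79 → 46/79
merge 33/79 + 46/79 → 1
L = 3/79 + 8/79 + 19/79 + 27/79 + 33/79 + 46/79 + 1 = 215/79 ≈ 2.722 bits/symbol.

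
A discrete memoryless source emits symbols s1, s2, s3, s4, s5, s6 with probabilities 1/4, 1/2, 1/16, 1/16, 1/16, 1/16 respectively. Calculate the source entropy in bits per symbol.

2 bits

Each probability is a power of 1/2, so log₂(1/p) is an integer.
H = Σ p·log₂(1/p) = 1/4·2 + 1/2·1 + 1/16·4 + 1/16·4 + 1/16·4 + 1/16·4 = 2 bits.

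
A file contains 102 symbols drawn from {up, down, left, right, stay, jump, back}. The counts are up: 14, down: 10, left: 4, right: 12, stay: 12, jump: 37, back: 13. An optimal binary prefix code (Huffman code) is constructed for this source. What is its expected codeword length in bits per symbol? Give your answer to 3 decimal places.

Probabilities are the counts divided by 102.
Repeatedly combine the two least-probable nodes; the expected code length is the sum of the merged weights.
merge 2/51 + 5/51 → 7/51
merge 2/17 + 2/17 → 4/17
merge 13/102 + 7/51 → 9/34
merge 7/51 + 4/17 → 19/51
merge 9/34 + 37/102 → 32/51
merge 19/51 + 32/51 → 1
L = 7/51 + 4/17 + 9/34 + 19/51 + 32/51 + 1 = 269/102 ≈ 2.637 bits/symbol.

2.637 bits/symbol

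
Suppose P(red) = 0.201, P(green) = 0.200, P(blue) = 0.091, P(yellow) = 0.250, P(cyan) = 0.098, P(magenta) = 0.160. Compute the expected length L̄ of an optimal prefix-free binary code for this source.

2.538 bits/symbol

Repeatedly combine the two least-probable nodes; the expected code length is the sum of the merged weights.
merge 91/1000 + 49/500 → 189/1000
merge 4/25 + 189/1000 → 349/1000
merge 1/5 + 201/1000 → 401/1000
merge 1/4 + 349/1000 → 599/1000
merge 401/1000 + 599/1000 → 1
L = 189/1000 + 349/1000 + 401/1000 + 599/1000 + 1 = 1269/500 = 2.538 bits/symbol.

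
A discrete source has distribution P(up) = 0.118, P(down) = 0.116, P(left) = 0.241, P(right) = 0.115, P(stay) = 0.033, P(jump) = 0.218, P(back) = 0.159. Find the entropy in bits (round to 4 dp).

H = −Σ pᵢ log₂ pᵢ.
−0.118·log₂(0.118) = 0.3638
−0.116·log₂(0.116) = 0.3605
−0.241·log₂(0.241) = 0.4947
−0.115·log₂(0.115) = 0.3588
−0.033·log₂(0.033) = 0.1624
−0.218·log₂(0.218) = 0.4791
−0.159·log₂(0.159) = 0.4218
Sum ≈ 2.6412 → 2.6412 bits.

2.6412 bits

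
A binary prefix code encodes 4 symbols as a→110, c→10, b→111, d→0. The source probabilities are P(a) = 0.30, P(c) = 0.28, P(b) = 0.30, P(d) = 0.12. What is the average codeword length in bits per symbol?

2.48 bits/symbol

L̄ = Σ pᵢ·ℓᵢ = 0.30·3 + 0.28·2 + 0.30·3 + 0.12·1 = 2.48 bits/symbol.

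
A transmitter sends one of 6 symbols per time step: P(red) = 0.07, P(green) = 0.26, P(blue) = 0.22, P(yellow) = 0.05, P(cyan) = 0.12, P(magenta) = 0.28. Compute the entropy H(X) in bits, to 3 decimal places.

2.352 bits

H = −Σ pᵢ log₂ pᵢ.
−0.07·log₂(0.07) = 0.2686
−0.26·log₂(0.26) = 0.5053
−0.22·log₂(0.22) = 0.4806
−0.05·log₂(0.05) = 0.2161
−0.12·log₂(0.12) = 0.3671
−0.28·log₂(0.28) = 0.5142
Sum ≈ 2.3518 → 2.352 bits.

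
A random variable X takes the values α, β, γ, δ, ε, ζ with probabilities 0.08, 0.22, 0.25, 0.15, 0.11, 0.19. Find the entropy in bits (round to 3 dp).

H = −Σ pᵢ log₂ pᵢ.
−0.08·log₂(0.08) = 0.2915
−0.22·log₂(0.22) = 0.4806
−0.25·log₂(0.25) = 0.5000
−0.15·log₂(0.15) = 0.4105
−0.11·log₂(0.11) = 0.3503
−0.19·log₂(0.19) = 0.4552
Sum ≈ 2.4881 → 2.488 bits.

2.488 bits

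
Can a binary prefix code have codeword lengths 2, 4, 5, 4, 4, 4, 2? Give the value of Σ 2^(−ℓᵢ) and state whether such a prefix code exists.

With common denominator 2^5 = 32: Σ 2^(−ℓᵢ) = 8/32 + 2/32 + 1/32 + 2/32 + 2/32 + 2/32 + 8/32 = 25/32 = 0.78125.
Kraft's inequality requires Σ ≤ 1; here Σ = 0.78125 ≤ 1, so such a prefix code exists.

0.78125; yes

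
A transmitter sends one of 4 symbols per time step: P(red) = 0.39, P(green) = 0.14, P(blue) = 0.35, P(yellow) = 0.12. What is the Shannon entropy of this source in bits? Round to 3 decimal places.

H = −Σ pᵢ log₂ pᵢ.
−0.39·log₂(0.39) = 0.5298
−0.14·log₂(0.14) = 0.3971
−0.35·log₂(0.35) = 0.5301
−0.12·log₂(0.12) = 0.3671
Sum ≈ 1.8241 → 1.824 bits.

1.824 bits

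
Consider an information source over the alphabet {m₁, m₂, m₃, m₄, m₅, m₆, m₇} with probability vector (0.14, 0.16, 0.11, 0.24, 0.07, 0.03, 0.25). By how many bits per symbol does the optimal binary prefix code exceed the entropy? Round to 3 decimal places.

Entropy H = −Σ p log₂ p ≈ 2.5849 bits.
Huffman merges: 3/100+7/100→1/10; 1/10+11/100→21/100; 7/50+4/25→3/10; 21/100+6/25→9/20; 1/4+3/10→11/20; 9/20+11/20→1. L = 261/100 ≈ 2.6100.
L − H = 2.6100 − 2.5849 = 0.025 bits.

0.025 bits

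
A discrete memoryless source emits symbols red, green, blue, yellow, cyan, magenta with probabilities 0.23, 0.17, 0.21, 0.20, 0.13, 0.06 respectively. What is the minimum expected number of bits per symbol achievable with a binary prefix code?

Repeatedly combine the two least-probable nodes; the expected code length is the sum of the merged weights.
merge 3/50 + 13/100 → 19/100
merge 17/100 + 19/100 → 9/25
merge 1/5 + 21/100 → 41/100
merge 23/100 + 9/25 → 59/100
merge 41/100 + 59/100 → 1
L = 19/100 + 9/25 + 41/100 + 59/100 + 1 = 51/20 = 2.55 bits/symbol.

2.55 bits/symbol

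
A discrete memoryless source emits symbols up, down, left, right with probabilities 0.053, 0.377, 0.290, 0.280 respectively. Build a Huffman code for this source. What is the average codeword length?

1.956 bits/symbol

Repeatedly combine the two least-probable nodes; the expected code length is the sum of the merged weights.
merge 53/1000 + 7/25 → 333/1000
merge 29/100 + 333/1000 → 623/1000
merge 377/1000 + 623/1000 → 1
L = 333/1000 + 623/1000 + 1 = 489/250 = 1.956 bits/symbol.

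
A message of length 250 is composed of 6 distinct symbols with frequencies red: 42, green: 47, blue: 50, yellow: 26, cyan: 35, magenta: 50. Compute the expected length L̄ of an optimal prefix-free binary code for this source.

Probabilities are the counts divided by 250.
Repeatedly combine the two least-probable nodes; the expected code length is the sum of the merged weights.
merge 13/125 + 7/50 → 61/250
merge 21/125 + 47/250 → 89/250
merge 1/5 + 1/5 → 2/5
merge 61/250 + 89/250 → 3/5
merge 2/5 + 3/5 → 1
L = 61/250 + 89/250 + 2/5 + 3/5 + 1 = 13/5 = 2.6 bits/symbol.

2.6 bits/symbol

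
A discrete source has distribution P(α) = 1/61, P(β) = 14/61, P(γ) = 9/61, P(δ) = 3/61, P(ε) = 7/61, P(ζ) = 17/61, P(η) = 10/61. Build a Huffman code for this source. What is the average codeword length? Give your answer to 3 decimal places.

2.557 bits/symbol

Repeatedly combine the two least-probable nodes; the expected code length is the sum of the merged weights.
merge 1/61 + 3/61 → 4/61
merge 4/61 + 7/61 → 11/61
merge 9/61 + 10/61 → 19/61
merge 11/61 + 14/61 → 25/61
merge 17/61 + 19/61 → 36/61
merge 25/61 + 36/61 → 1
L = 4/61 + 11/61 + 19/61 + 25/61 + 36/61 + 1 = 156/61 ≈ 2.557 bits/symbol.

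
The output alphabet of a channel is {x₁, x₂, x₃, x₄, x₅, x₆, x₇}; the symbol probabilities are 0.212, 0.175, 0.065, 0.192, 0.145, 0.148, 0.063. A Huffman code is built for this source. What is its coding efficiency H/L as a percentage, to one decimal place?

98.8%

Entropy H = −Σ p log₂ p ≈ 2.6911 bits.
Huffman merges: 63/1000+13/200→16/125; 16/125+29/200→273/1000; 37/250+7/40→323/1000; 24/125+53/250→101/250; 273/1000+323/1000→149/250; 101/250+149/250→1. L = 681/250 ≈ 2.7240.
Efficiency = H/L = 2.6911/2.7240 = 98.8%.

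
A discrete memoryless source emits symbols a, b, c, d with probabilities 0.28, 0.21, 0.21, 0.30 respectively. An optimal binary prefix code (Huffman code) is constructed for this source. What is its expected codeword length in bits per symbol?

Repeatedly combine the two least-probable nodes; the expected code length is the sum of the merged weights.
merge 21/100 + 21/100 → 21/50
merge 7/25 + 3/10 → 29/50
merge 21/50 + 29/50 → 1
L = 21/50 + 29/50 + 1 = 2 bits/symbol.

2 bits/symbol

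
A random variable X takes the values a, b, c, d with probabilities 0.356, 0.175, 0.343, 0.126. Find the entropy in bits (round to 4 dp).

H = −Σ pᵢ log₂ pᵢ.
−0.356·log₂(0.356) = 0.5305
−0.175·log₂(0.175) = 0.4401
−0.343·log₂(0.343) = 0.5295
−0.126·log₂(0.126) = 0.3766
Sum ≈ 1.8766 → 1.8766 bits.

1.8766 bits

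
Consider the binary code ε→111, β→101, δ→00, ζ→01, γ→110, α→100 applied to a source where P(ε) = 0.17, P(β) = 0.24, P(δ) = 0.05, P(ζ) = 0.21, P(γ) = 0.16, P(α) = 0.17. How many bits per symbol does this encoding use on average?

2.74 bits/symbol

L̄ = Σ pᵢ·ℓᵢ = 0.17·3 + 0.24·3 + 0.05·2 + 0.21·2 + 0.16·3 + 0.17·3 = 2.74 bits/symbol.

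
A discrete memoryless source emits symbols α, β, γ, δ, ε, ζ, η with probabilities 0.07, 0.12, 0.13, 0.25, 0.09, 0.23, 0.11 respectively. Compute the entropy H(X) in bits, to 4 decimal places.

H = −Σ pᵢ log₂ pᵢ.
−0.07·log₂(0.07) = 0.2686
−0.12·log₂(0.12) = 0.3671
−0.13·log₂(0.13) = 0.3826
−0.25·log₂(0.25) = 0.5000
−0.09·log₂(0.09) = 0.3127
−0.23·log₂(0.23) = 0.4877
−0.11·log₂(0.11) = 0.3503
Sum ≈ 2.6689 → 2.6689 bits.

2.6689 bits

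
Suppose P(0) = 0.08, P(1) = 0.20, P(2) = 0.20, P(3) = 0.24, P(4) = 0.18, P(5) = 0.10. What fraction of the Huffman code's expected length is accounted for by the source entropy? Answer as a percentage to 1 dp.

Entropy H = −Σ p log₂ p ≈ 2.4919 bits.
Huffman merges: 2/25+1/10→9/50; 9/50+9/50→9/25; 1/5+1/5→2/5; 6/25+9/25→3/5; 2/5+3/5→1. L = 127/50 ≈ 2.5400.
Efficiency = H/L = 2.4919/2.5400 = 98.1%.

98.1%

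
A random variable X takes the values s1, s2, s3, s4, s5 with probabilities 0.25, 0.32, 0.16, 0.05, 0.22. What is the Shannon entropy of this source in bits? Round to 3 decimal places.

2.146 bits

H = −Σ pᵢ log₂ pᵢ.
−0.25·log₂(0.25) = 0.5000
−0.32·log₂(0.32) = 0.5260
−0.16·log₂(0.16) = 0.4230
−0.05·log₂(0.05) = 0.2161
−0.22·log₂(0.22) = 0.4806
Sum ≈ 2.1457 → 2.146 bits.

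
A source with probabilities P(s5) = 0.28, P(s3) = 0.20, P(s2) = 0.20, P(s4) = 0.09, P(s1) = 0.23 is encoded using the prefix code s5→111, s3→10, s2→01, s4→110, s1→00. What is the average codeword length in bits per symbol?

2.37 bits/symbol

L̄ = Σ pᵢ·ℓᵢ = 0.28·3 + 0.20·2 + 0.20·2 + 0.09·3 + 0.23·2 = 2.37 bits/symbol.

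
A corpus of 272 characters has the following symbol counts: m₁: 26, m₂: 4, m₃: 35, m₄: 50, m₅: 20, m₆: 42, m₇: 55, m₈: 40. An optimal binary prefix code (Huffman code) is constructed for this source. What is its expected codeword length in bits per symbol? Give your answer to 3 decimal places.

Probabilities are the counts divided by 272.
Repeatedly combine the two least-probable nodes; the expected code length is the sum of the merged weights.
merge 1/68 + 5/68 → 3/34
merge 3/34 + 13/136 → 25/136
merge 35/272 + 5/34 → 75/272
merge 21/136 + 25/136 → 23/68
merge 25/136 + 55/272 → 105/272
merge 75/272 + 23/68 → 167/272
merge 105/272 + 167/272 → 1
L = 3/34 + 25/136 + 75/272 + 23/68 + 105/272 + 167/272 + 1 = 785/272 ≈ 2.886 bits/symbol.

2.886 bits/symbol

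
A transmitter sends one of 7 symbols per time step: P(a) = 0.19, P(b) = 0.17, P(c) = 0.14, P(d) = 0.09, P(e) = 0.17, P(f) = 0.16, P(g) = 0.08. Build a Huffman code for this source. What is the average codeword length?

2.81 bits/symbol

Repeatedly combine the two least-probable nodes; the expected code length is the sum of the merged weights.
merge 2/25 + 9/100 → 17/100
merge 7/50 + 4/25 → 3/10
merge 17/100 + 17/100 → 17/50
merge 17/100 + 19/100 → 9/25
merge 3/10 + 17/50 → 16/25
merge 9/25 + 16/25 → 1
L = 17/100 + 3/10 + 17/50 + 9/25 + 16/25 + 1 = 281/100 = 2.81 bits/symbol.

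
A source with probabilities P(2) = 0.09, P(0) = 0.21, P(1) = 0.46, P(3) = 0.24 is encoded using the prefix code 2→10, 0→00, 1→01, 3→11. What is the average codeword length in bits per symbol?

L̄ = Σ pᵢ·ℓᵢ = 0.09·2 + 0.21·2 + 0.46·2 + 0.24·2 = 2 bits/symbol.

2 bits/symbol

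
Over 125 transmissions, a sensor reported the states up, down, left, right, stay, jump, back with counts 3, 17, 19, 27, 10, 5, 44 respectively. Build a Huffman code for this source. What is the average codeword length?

2.488 bits/symbol

Probabilities are the counts divided by 125.
Repeatedly combine the two least-probable nodes; the expected code length is the sum of the merged weights.
merge 3/125 + 1/25 → 8/125
merge 8/125 + 2/25 → 18/125
merge 17/125 + 18/125 → 7/25
merge 19/125 + 27/125 → 46/125
merge 7/25 + 44/125 → 79/125
merge 46/125 + 79/125 → 1
L = 8/125 + 18/125 + 7/25 + 46/125 + 79/125 + 1 = 311/125 = 2.488 bits/symbol.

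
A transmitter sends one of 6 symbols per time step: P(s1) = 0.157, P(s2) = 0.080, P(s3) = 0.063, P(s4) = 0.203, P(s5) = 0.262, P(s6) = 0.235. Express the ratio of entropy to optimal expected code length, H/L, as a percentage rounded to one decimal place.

Entropy H = −Σ p log₂ p ≈ 2.4264 bits.
Huffman merges: 63/1000+2/25→143/1000; 143/1000+157/1000→3/10; 203/1000+47/200→219/500; 131/500+3/10→281/500; 219/500+281/500→1. L = 2443/1000 ≈ 2.4430.
Efficiency = H/L = 2.4264/2.4430 = 99.3%.

99.3%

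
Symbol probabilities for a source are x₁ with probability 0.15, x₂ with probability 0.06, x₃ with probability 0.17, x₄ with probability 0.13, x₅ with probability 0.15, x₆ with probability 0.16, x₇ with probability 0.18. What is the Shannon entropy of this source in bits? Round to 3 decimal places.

2.750 bits

H = −Σ pᵢ log₂ pᵢ.
−0.15·log₂(0.15) = 0.4105
−0.06·log₂(0.06) = 0.2435
−0.17·log₂(0.17) = 0.4346
−0.13·log₂(0.13) = 0.3826
−0.15·log₂(0.15) = 0.4105
−0.16·log₂(0.16) = 0.4230
−0.18·log₂(0.18) = 0.4453
Sum ≈ 2.7502 → 2.750 bits.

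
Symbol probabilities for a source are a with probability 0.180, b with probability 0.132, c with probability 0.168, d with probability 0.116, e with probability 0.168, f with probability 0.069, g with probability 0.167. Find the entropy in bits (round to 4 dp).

2.7535 bits

H = −Σ pᵢ log₂ pᵢ.
−0.180·log₂(0.180) = 0.4453
−0.132·log₂(0.132) = 0.3856
−0.168·log₂(0.168) = 0.4323
−0.116·log₂(0.116) = 0.3605
−0.168·log₂(0.168) = 0.4323
−0.069·log₂(0.069) = 0.2662
−0.167·log₂(0.167) = 0.4312
Sum ≈ 2.7535 → 2.7535 bits.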